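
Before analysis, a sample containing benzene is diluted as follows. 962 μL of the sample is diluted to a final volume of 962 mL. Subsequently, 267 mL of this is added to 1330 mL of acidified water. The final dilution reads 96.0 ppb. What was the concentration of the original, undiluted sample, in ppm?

574 ppm

Overall dilution factor = 1000 × 5.981 = 5981.
Original = 96.0 ppb × 5981 = 5.74 × 10⁵ ppb = 574 ppm.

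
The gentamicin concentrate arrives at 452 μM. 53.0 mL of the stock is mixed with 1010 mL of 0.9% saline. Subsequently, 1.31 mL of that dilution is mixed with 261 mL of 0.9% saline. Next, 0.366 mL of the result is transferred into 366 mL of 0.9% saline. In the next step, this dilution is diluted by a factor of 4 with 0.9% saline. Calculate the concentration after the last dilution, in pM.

28.1 pM

Overall dilution factor = 20.06 × 200.2 × 1001 × 4 = 1.61 × 10⁷.
452 μM / 1.61 × 10⁷ = 2.81 × 10⁻⁵ μM = 28.1 pM.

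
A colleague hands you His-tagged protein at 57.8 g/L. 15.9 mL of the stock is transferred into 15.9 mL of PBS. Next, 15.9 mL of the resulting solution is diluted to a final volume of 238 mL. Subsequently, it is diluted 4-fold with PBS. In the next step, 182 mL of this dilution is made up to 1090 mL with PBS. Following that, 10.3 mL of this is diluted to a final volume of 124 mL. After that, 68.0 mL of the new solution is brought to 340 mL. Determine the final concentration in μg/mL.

Overall dilution factor = 2 × 14.97 × 4 × 5.989 × 12.04 × 5 = 4.32 × 10⁴.
57.8 g/L / 4.32 × 10⁴ = 1.34 × 10⁻³ g/L = 1.34 μg/mL.

1.34 μg/mL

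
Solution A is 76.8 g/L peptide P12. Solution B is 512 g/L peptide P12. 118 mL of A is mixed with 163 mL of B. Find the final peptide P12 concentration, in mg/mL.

C_mix = (C_A·V_A + C_B·V_B)/(V_A + V_B) = (76.8×118 + 512×163) / 281.0 = 329 g/L = 329 mg/mL.

329 mg/mL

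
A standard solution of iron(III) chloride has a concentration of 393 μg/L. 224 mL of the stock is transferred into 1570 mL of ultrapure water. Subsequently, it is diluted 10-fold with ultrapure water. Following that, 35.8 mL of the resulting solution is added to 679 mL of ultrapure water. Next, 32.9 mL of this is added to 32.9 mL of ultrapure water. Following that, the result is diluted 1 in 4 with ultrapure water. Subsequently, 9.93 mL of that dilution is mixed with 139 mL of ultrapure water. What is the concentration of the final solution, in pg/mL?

2.05 pg/mL

Overall dilution factor = 8.009 × 10 × 19.97 × 2 × 4 × 15.00 = 1.92 × 10⁵.
393 μg/L / 1.92 × 10⁵ = 2.05 × 10⁻³ μg/L = 2.05 pg/mL.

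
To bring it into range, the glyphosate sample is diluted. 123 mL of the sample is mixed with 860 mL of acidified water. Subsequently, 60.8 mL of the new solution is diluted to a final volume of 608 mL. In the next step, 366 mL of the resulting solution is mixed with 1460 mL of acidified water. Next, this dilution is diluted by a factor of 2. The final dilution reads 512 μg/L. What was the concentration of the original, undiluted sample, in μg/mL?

Overall dilution factor = 7.992 × 10 × 4.989 × 2 = 797.
Original = 512 μg/L × 797 = 4.08 × 10⁵ μg/L = 408 μg/mL.

408 μg/mL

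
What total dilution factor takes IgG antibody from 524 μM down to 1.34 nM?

3.91 × 10⁵

Factor = C₀/C_target = 524 μM / 1.34 nM = 3.91 × 10⁵.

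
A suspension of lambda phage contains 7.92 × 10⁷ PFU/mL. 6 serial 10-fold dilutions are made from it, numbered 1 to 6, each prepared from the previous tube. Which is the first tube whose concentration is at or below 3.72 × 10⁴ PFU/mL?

tube 4

Tube n has concentration 7.92 × 10⁷ PFU/mL / 10ⁿ.
Need 10ⁿ ≥ 7.92 × 10⁷ PFU/mL / 3.72 × 10⁴ PFU/mL = 2129, so n ≥ 3.33.
First such tube: n = 4.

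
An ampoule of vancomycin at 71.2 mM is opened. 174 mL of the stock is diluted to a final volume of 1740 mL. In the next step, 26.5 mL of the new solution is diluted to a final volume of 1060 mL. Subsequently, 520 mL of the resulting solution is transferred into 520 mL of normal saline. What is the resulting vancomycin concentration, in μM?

Overall dilution factor = 10 × 40 × 2 = 800.
71.2 mM / 800 = 0.0890 mM = 89.0 μM.

89.0 μM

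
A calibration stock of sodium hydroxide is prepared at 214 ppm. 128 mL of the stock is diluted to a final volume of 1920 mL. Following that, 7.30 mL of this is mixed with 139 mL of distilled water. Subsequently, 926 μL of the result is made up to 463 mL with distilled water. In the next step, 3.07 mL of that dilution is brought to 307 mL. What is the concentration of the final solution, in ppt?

14.2 ppt

Overall dilution factor = 15 × 20.04 × 500 × 100 = 1.50 × 10⁷.
214 ppm / 1.50 × 10⁷ = 1.42 × 10⁻⁵ ppm = 14.2 ppt.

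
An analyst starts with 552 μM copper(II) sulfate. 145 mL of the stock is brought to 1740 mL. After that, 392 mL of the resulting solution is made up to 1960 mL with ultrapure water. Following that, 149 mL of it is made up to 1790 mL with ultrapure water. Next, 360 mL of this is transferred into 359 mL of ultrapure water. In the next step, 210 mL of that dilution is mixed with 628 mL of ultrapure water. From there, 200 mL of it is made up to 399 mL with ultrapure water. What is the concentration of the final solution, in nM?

48.2 nM

Overall dilution factor = 12 × 5 × 12.01 × 1.997 × 3.990 × 1.995 = 1.15 × 10⁴.
552 μM / 1.15 × 10⁴ = 0.0482 μM = 48.2 nM.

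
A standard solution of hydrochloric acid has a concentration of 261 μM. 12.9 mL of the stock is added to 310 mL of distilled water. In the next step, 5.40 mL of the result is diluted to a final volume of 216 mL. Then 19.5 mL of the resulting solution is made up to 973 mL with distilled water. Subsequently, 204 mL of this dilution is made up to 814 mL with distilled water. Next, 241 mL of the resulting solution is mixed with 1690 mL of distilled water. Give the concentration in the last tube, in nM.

0.163 nM

Overall dilution factor = 25.03 × 40 × 49.90 × 3.990 × 8.012 = 1.60 × 10⁶.
261 μM / 1.60 × 10⁶ = 1.63 × 10⁻⁴ μM = 0.163 nM.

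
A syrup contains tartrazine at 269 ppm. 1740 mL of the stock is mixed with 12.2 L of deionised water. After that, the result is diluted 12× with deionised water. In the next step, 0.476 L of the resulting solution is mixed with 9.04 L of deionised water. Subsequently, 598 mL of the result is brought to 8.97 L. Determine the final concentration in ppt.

Overall dilution factor = 8.011 × 12 × 19.99 × 15 = 2.88 × 10⁴.
269 ppm / 2.88 × 10⁴ = 9.33 × 10⁻³ ppm = 9330 ppt.

9330 ppt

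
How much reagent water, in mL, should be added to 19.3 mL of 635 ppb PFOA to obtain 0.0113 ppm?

0.0113 ppm = 11.3 ppb.
V₂ = C₁V₁/C₂ = 635 × 19.3 / 11.3 = 1085 mL.
Diluent to add = V₂ − V₁ = 1085 − 19.3 = 1070 mL.

1070 mL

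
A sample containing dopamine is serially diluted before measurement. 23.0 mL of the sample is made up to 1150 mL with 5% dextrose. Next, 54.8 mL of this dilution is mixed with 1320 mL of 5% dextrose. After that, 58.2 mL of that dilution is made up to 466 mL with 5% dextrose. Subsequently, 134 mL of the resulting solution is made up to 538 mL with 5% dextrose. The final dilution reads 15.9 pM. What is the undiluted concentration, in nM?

641 nM

Overall dilution factor = 50 × 25.09 × 8.007 × 4.015 = 4.03 × 10⁴.
Original = 15.9 pM × 4.03 × 10⁴ = 6.41 × 10⁵ pM = 641 nM.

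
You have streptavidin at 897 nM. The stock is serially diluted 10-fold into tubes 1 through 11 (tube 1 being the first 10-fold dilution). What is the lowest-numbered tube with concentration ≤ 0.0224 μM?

tube 2

Tube n has concentration 897 nM / 10ⁿ.
Need 10ⁿ ≥ 897 nM / 0.0224 μM = 40.0, so n ≥ 1.60.
First such tube: n = 2.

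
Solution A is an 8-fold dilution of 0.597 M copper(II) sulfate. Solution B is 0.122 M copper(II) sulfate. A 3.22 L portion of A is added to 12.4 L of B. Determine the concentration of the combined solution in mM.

C_A = 0.597 M / 8 = 0.0746 M.
C_mix = (C_A·V_A + C_B·V_B)/(V_A + V_B) = (0.0746×3.22 + 0.122×12.4) / 15.62 = 0.112 M = 112 mM.

112 mM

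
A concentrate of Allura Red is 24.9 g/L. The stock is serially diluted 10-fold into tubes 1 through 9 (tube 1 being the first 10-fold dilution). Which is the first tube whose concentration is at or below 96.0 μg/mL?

Tube n has concentration 24.9 g/L / 10ⁿ.
Need 10ⁿ ≥ 24.9 g/L / 96.0 μg/mL = 259, so n ≥ 2.41.
First such tube: n = 3.

tube 3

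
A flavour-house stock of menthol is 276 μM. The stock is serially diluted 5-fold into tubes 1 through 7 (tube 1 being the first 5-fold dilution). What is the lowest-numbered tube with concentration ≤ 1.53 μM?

Tube n has concentration 276 μM / 5ⁿ.
Need 5ⁿ ≥ 276 μM / 1.53 μM = 180, so n ≥ 3.23.
First such tube: n = 4.

tube 4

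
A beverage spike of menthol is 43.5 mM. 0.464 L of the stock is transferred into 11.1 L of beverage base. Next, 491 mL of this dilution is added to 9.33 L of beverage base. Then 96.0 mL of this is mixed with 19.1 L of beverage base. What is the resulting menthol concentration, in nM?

Overall dilution factor = 24.92 × 20.00 × 200.0 = 9.97 × 10⁴.
43.5 mM / 9.97 × 10⁴ = 4.36 × 10⁻⁴ mM = 436 nM.

436 nM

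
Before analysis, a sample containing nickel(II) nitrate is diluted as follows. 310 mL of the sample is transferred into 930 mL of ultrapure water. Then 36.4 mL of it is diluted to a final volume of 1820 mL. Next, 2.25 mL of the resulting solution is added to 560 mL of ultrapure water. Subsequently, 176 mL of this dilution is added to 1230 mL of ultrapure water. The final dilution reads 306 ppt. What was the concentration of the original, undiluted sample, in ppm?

Overall dilution factor = 4 × 50 × 249.9 × 7.989 = 3.99 × 10⁵.
Original = 306 ppt × 3.99 × 10⁵ = 1.22 × 10⁸ ppt = 122 ppm.

122 ppm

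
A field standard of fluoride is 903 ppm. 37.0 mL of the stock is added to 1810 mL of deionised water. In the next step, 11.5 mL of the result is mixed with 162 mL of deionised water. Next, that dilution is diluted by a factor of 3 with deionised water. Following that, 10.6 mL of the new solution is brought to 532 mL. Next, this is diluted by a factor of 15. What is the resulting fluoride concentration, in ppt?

Overall dilution factor = 49.92 × 15.09 × 3 × 50.19 × 15 = 1.70 × 10⁶.
903 ppm / 1.70 × 10⁶ = 5.31 × 10⁻⁴ ppm = 531 ppt.

531 ppt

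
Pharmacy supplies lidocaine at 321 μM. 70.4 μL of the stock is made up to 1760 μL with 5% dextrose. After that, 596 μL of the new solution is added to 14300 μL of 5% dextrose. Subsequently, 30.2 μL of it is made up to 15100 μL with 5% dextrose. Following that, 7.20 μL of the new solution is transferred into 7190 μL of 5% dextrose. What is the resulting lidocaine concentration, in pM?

Overall dilution factor = 25 × 24.99 × 500 × 999.6 = 3.12 × 10⁸.
321 μM / 3.12 × 10⁸ = 1.03 × 10⁻⁶ μM = 1.03 pM.

1.03 pM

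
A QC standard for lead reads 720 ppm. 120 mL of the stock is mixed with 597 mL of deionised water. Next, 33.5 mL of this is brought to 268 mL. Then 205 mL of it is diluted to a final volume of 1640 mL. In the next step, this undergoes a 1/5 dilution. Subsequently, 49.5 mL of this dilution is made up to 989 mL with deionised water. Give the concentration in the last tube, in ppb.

18.8 ppb

Overall dilution factor = 5.975 × 8 × 8 × 5 × 19.98 = 3.82 × 10⁴.
720 ppm / 3.82 × 10⁴ = 0.0188 ppm = 18.8 ppb.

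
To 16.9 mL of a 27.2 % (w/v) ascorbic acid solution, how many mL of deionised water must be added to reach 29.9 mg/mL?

29.9 mg/mL = 2.99 % (w/v).
V₂ = C₁V₁/C₂ = 27.2 × 16.9 / 2.99 = 154 mL.
Diluent to add = V₂ − V₁ = 154 − 16.9 = 137 mL.

137 mL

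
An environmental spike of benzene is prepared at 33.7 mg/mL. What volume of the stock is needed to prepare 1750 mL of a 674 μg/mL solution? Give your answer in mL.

35.0 mL

674 μg/mL = 0.674 mg/mL.
V₁ = C₂V₂/C₁ = 0.674 × 1750 / 33.7 = 35.0 mL.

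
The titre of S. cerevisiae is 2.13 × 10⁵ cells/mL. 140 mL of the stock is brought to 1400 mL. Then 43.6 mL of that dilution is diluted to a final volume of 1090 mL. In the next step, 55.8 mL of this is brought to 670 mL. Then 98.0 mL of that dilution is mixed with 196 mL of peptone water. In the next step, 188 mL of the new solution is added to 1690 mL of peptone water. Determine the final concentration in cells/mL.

Overall dilution factor = 10 × 25 × 12.01 × 3 × 9.989 = 9.00 × 10⁴.
2.13 × 10⁵ cells/mL / 9.00 × 10⁴ = 2.37 cells/mL.

2.37 cells/mL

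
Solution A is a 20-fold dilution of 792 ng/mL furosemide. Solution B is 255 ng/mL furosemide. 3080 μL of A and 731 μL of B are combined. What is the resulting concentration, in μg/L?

C_A = 792 ng/mL / 20 = 39.6 ng/mL.
C_mix = (C_A·V_A + C_B·V_B)/(V_A + V_B) = (39.6×3080 + 255×731) / 3811 = 80.9 ng/mL = 80.9 μg/L.

80.9 μg/L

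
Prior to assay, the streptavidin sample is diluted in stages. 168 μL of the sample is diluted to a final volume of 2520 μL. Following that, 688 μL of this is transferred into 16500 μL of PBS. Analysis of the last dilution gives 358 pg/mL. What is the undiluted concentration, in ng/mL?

Overall dilution factor = 15 × 24.98 = 375.
Original = 358 pg/mL × 375 = 1.34 × 10⁵ pg/mL = 134 ng/mL.

134 ng/mL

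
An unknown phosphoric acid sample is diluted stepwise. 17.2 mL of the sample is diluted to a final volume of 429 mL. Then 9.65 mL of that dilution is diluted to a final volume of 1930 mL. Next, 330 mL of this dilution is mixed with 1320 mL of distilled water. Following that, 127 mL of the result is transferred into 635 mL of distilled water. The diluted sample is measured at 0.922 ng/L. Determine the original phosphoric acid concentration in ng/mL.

138 ng/mL

Overall dilution factor = 24.94 × 200 × 5 × 6 = 1.50 × 10⁵.
Original = 0.922 ng/L × 1.50 × 10⁵ = 1.38 × 10⁵ ng/L = 138 ng/mL.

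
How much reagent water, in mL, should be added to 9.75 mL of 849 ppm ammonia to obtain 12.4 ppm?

658 mL

V₂ = C₁V₁/C₂ = 849 × 9.75 / 12.4 = 668 mL.
Diluent to add = V₂ − V₁ = 668 − 9.75 = 658 mL.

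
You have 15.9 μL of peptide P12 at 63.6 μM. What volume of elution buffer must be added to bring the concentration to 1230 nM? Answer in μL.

1230 nM = 1.23 μM.
V₂ = C₁V₁/C₂ = 63.6 × 15.9 / 1.23 = 822 μL.
Diluent to add = V₂ − V₁ = 822 − 15.9 = 806 μL.

806 μL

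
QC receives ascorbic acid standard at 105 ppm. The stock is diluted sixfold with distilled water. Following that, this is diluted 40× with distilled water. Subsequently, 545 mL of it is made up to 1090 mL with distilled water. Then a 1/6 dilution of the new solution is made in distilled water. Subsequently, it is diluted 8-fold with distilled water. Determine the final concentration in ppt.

Overall dilution factor = 6 × 40 × 2 × 6 × 8 = 2.30 × 10⁴.
105 ppm / 2.30 × 10⁴ = 4.56 × 10⁻³ ppm = 4560 ppt.

4560 ppt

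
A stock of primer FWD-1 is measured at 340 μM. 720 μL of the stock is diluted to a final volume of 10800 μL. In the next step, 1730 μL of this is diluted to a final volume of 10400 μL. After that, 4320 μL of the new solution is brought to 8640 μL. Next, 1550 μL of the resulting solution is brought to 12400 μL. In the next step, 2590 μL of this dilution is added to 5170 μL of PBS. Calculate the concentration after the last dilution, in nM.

Overall dilution factor = 15 × 6.012 × 2 × 8 × 2.996 = 4323.
340 μM / 4323 = 0.0787 μM = 78.7 nM.

78.7 nM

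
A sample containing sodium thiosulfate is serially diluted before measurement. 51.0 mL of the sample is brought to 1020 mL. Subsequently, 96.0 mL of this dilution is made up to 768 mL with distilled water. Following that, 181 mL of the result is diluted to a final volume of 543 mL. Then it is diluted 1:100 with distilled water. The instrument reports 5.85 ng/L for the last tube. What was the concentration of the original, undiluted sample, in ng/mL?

Overall dilution factor = 20 × 8 × 3 × 100 = 4.80 × 10⁴.
Original = 5.85 ng/L × 4.80 × 10⁴ = 2.81 × 10⁵ ng/L = 281 ng/mL.

281 ng/mL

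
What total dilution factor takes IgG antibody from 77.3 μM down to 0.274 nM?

Factor = C₀/C_target = 77.3 μM / 0.274 nM = 2.82 × 10⁵.

2.82 × 10⁵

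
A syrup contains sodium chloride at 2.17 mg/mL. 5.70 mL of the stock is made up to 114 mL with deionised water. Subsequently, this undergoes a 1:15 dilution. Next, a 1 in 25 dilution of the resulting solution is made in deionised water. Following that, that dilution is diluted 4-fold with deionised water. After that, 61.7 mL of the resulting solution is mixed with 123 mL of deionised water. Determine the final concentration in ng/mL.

Overall dilution factor = 20 × 15 × 25 × 4 × 2.994 = 8.98 × 10⁴.
2.17 mg/mL / 8.98 × 10⁴ = 2.42 × 10⁻⁵ mg/mL = 24.2 ng/mL.

24.2 ng/mL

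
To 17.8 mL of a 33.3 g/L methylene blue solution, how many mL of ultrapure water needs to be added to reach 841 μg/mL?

687 mL

841 μg/mL = 0.841 g/L.
V₂ = C₁V₁/C₂ = 33.3 × 17.8 / 0.841 = 705 mL.
Diluent to add = V₂ − V₁ = 705 − 17.8 = 687 mL.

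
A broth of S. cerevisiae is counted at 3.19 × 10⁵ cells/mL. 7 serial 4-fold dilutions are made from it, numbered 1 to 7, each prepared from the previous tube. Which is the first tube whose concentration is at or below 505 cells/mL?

tube 5

Tube n has concentration 3.19 × 10⁵ cells/mL / 4ⁿ.
Need 4ⁿ ≥ 3.19 × 10⁵ cells/mL / 505 cells/mL = 632, so n ≥ 4.65.
First such tube: n = 5.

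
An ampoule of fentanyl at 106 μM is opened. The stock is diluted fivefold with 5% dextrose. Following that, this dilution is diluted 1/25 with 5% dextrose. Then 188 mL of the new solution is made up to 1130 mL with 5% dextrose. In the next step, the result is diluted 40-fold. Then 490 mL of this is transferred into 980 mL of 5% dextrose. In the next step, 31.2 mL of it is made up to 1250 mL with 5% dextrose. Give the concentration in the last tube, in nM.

0.0293 nM

Overall dilution factor = 5 × 25 × 6.011 × 40 × 3 × 40.06 = 3.61 × 10⁶.
106 μM / 3.61 × 10⁶ = 2.93 × 10⁻⁵ μM = 0.0293 nM.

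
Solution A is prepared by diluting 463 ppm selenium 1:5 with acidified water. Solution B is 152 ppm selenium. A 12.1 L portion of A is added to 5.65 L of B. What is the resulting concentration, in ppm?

C_A = 463 ppm / 5 = 92.6 ppm.
C_mix = (C_A·V_A + C_B·V_B)/(V_A + V_B) = (92.6×12.1 + 152×5.65) / 17.75 = 112 ppm.

112 ppm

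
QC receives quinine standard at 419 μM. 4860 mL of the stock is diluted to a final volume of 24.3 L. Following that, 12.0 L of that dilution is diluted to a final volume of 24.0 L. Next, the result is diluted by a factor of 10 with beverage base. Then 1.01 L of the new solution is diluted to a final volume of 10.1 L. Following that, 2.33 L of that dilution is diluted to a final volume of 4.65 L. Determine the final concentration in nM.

210 nM

Overall dilution factor = 5 × 2 × 10 × 10 × 1.996 = 1996.
419 μM / 1996 = 0.210 μM = 210 nM.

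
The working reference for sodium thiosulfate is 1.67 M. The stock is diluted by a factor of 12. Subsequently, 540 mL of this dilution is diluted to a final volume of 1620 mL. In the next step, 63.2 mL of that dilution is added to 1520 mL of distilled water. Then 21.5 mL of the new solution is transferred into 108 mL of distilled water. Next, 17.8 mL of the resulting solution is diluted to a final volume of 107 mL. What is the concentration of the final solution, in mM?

0.0511 mM

Overall dilution factor = 12 × 3 × 25.05 × 6.023 × 6.011 = 3.27 × 10⁴.
1.67 M / 3.27 × 10⁴ = 5.11 × 10⁻⁵ M = 0.0511 mM.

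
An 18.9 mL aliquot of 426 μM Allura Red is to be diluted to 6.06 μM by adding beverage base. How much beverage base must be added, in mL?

1310 mL

V₂ = C₁V₁/C₂ = 426 × 18.9 / 6.06 = 1329 mL.
Diluent to add = V₂ − V₁ = 1329 − 18.9 = 1310 mL.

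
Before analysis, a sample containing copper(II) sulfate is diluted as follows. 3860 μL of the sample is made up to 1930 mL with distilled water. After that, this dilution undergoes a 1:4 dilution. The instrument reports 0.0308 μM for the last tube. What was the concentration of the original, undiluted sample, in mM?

Overall dilution factor = 500 × 4 = 2000.
Original = 0.0308 μM × 2000 = 61.6 μM = 0.0616 mM.

0.0616 mM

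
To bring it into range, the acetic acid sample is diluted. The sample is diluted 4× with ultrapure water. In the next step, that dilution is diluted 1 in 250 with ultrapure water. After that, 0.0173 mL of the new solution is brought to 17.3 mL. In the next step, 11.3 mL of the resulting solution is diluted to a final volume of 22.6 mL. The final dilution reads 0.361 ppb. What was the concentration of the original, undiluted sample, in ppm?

Overall dilution factor = 4 × 250 × 1000 × 2 = 2.00 × 10⁶.
Original = 0.361 ppb × 2.00 × 10⁶ = 7.22 × 10⁵ ppb = 722 ppm.

722 ppm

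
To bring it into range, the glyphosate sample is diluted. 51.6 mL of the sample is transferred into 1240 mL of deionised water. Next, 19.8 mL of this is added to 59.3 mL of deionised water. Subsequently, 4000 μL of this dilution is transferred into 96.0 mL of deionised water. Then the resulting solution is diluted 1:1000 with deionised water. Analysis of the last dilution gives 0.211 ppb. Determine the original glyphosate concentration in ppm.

Overall dilution factor = 25.03 × 3.995 × 25 × 1000 = 2.50 × 10⁶.
Original = 0.211 ppb × 2.50 × 10⁶ = 5.27 × 10⁵ ppb = 527 ppm.

527 ppm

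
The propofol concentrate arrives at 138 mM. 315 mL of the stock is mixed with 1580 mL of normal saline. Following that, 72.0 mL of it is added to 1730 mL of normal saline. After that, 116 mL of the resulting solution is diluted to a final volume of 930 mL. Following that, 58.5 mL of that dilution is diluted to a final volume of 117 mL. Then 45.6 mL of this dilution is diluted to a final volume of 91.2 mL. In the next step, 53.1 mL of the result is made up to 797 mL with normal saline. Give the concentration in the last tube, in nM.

1900 nM

Overall dilution factor = 6.016 × 25.03 × 8.017 × 2 × 2 × 15.01 = 7.25 × 10⁴.
138 mM / 7.25 × 10⁴ = 1.90 × 10⁻³ mM = 1900 nM.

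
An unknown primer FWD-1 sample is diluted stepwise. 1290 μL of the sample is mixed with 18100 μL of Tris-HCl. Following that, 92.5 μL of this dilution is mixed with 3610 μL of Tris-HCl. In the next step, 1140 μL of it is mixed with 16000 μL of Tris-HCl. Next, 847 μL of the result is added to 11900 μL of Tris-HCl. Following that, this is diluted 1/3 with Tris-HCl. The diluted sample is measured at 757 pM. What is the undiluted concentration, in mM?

0.309 mM

Overall dilution factor = 15.03 × 40.03 × 15.04 × 15.05 × 3 = 4.08 × 10⁵.
Original = 757 pM × 4.08 × 10⁵ = 3.09 × 10⁸ pM = 0.309 mM.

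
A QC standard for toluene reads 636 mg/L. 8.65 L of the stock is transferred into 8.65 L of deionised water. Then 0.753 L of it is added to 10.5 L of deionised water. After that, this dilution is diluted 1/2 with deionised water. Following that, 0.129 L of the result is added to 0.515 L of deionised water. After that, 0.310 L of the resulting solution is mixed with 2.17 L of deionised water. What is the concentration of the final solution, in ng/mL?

266 ng/mL

Overall dilution factor = 2 × 14.94 × 2 × 4.992 × 8 = 2387.
636 mg/L / 2387 = 0.266 mg/L = 266 ng/mL.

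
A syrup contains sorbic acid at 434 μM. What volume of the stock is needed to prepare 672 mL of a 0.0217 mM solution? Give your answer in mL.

0.0217 mM = 21.7 μM.
V₁ = C₂V₂/C₁ = 21.7 × 672 / 434 = 33.6 mL.

33.6 mL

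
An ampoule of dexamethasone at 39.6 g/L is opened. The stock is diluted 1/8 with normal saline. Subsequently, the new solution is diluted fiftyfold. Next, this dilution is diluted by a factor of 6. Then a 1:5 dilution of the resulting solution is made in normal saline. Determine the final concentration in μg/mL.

3.30 μg/mL

Overall dilution factor = 8 × 50 × 6 × 5 = 1.20 × 10⁴.
39.6 g/L / 1.20 × 10⁴ = 3.30 × 10⁻³ g/L = 3.30 μg/mL.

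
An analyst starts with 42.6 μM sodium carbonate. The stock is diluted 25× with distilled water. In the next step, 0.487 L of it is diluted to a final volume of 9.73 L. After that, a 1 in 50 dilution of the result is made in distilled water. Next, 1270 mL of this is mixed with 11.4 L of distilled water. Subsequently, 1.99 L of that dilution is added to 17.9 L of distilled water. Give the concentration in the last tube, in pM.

Overall dilution factor = 25 × 19.98 × 50 × 9.976 × 9.995 = 2.49 × 10⁶.
42.6 μM / 2.49 × 10⁶ = 1.71 × 10⁻⁵ μM = 17.1 pM.

17.1 pM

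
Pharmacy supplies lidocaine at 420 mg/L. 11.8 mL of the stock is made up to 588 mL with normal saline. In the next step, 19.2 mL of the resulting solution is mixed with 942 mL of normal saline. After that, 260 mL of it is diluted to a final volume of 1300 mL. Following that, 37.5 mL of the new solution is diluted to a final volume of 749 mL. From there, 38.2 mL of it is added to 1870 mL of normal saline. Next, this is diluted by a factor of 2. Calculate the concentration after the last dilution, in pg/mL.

Overall dilution factor = 49.83 × 50.06 × 5 × 19.97 × 49.95 × 2 = 2.49 × 10⁷.
420 mg/L / 2.49 × 10⁷ = 1.69 × 10⁻⁵ mg/L = 16.9 pg/mL.

16.9 pg/mL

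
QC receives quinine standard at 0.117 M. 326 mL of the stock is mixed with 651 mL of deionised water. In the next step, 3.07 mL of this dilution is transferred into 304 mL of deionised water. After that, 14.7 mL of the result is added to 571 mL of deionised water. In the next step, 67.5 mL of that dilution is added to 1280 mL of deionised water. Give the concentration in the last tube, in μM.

0.491 μM

Overall dilution factor = 2.997 × 100.0 × 39.84 × 19.96 = 2.38 × 10⁵.
0.117 M / 2.38 × 10⁵ = 4.91 × 10⁻⁷ M = 0.491 μM.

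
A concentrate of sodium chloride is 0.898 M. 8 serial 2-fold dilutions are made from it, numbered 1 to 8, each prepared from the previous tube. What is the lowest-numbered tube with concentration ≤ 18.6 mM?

Tube n has concentration 0.898 M / 2ⁿ.
Need 2ⁿ ≥ 0.898 M / 18.6 mM = 48.3, so n ≥ 5.59.
First such tube: n = 6.

tube 6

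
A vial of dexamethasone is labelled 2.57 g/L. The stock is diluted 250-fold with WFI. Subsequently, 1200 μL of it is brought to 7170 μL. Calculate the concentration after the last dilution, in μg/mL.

1.72 μg/mL

Overall dilution factor = 250 × 5.975 = 1494.
2.57 g/L / 1494 = 1.72 × 10⁻³ g/L = 1.72 μg/mL.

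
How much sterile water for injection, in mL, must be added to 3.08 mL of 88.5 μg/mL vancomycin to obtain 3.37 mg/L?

3.37 mg/L = 3.37 μg/mL.
V₂ = C₁V₁/C₂ = 88.5 × 3.08 / 3.37 = 80.9 mL.
Diluent to add = V₂ − V₁ = 80.9 − 3.08 = 77.8 mL.

77.8 mL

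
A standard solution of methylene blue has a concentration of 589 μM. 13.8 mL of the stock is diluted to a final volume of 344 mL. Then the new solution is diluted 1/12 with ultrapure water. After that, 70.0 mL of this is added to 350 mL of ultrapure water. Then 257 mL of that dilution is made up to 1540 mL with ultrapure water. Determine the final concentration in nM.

Overall dilution factor = 24.93 × 12 × 6 × 5.992 = 1.08 × 10⁴.
589 μM / 1.08 × 10⁴ = 0.0548 μM = 54.8 nM.

54.8 nM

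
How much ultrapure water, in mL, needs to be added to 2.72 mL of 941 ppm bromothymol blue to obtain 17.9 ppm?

V₂ = C₁V₁/C₂ = 941 × 2.72 / 17.9 = 143 mL.
Diluent to add = V₂ − V₁ = 143 − 2.72 = 140 mL.

140 mL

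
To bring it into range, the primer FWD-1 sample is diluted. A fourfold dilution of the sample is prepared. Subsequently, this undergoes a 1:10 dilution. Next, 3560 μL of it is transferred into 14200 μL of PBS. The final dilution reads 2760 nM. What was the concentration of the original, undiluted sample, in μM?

551 μM

Overall dilution factor = 4 × 10 × 4.989 = 200.
Original = 2760 nM × 200 = 5.51 × 10⁵ nM = 551 μM.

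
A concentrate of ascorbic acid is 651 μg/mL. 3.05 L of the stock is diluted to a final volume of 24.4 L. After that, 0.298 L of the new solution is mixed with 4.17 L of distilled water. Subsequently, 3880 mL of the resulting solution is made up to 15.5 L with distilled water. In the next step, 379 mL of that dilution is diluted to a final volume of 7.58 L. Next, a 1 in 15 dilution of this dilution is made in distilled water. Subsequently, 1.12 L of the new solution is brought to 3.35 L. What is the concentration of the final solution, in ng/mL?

1.51 ng/mL

Overall dilution factor = 8 × 14.99 × 3.995 × 20 × 15 × 2.991 = 4.30 × 10⁵.
651 μg/mL / 4.30 × 10⁵ = 1.51 × 10⁻³ μg/mL = 1.51 ng/mL.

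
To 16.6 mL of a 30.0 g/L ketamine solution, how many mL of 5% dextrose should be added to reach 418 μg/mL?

1170 mL

418 μg/mL = 0.418 g/L.
V₂ = C₁V₁/C₂ = 30.0 × 16.6 / 0.418 = 1191 mL.
Diluent to add = V₂ − V₁ = 1191 − 16.6 = 1170 mL.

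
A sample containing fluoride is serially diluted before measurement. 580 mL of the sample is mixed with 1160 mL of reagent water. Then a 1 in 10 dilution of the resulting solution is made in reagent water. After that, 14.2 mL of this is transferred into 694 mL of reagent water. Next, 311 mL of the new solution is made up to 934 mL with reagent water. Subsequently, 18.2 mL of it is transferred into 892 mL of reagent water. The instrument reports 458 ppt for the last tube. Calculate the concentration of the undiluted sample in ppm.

Overall dilution factor = 3 × 10 × 49.87 × 3.003 × 50.01 = 2.25 × 10⁵.
Original = 458 ppt × 2.25 × 10⁵ = 1.03 × 10⁸ ppt = 103 ppm.

103 ppm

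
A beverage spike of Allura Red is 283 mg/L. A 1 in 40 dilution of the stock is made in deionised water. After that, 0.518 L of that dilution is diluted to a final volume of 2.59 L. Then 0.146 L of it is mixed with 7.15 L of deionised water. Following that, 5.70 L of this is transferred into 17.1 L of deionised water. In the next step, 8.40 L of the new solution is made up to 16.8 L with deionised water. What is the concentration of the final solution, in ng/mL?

Overall dilution factor = 40 × 5 × 49.97 × 4 × 2 = 8.00 × 10⁴.
283 mg/L / 8.00 × 10⁴ = 3.54 × 10⁻³ mg/L = 3.54 ng/mL.

3.54 ng/mL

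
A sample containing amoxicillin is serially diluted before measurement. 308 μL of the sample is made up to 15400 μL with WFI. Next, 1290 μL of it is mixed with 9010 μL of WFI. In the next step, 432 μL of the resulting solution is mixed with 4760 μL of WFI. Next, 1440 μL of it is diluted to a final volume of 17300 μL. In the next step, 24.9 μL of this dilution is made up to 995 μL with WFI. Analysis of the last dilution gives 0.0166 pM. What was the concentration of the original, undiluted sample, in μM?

0.0382 μM

Overall dilution factor = 50 × 7.984 × 12.02 × 12.01 × 39.96 = 2.30 × 10⁶.
Original = 0.0166 pM × 2.30 × 10⁶ = 3.82 × 10⁴ pM = 0.0382 μM.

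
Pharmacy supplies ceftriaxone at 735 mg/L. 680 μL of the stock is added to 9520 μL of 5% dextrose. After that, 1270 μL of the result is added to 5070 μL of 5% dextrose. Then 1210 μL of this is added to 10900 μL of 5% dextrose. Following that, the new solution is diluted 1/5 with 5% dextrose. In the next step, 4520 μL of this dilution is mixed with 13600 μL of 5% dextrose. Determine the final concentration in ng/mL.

48.9 ng/mL

Overall dilution factor = 15 × 4.992 × 10.01 × 5 × 4.009 = 1.50 × 10⁴.
735 mg/L / 1.50 × 10⁴ = 0.0489 mg/L = 48.9 ng/mL.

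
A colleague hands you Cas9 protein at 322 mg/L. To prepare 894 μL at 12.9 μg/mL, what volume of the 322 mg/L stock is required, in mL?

0.0358 mL

12.9 μg/mL = 12.9 mg/L.
V₁ = C₂V₂/C₁ = 12.9 × 894 / 322 = 35.8 μL = 0.0358 mL.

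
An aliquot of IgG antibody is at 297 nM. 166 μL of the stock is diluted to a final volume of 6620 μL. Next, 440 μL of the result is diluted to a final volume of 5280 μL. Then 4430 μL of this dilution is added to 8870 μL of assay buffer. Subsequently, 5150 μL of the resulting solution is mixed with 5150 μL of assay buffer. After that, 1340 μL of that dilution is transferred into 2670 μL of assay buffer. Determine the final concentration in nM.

0.0345 nM

Overall dilution factor = 39.88 × 12 × 3.002 × 2 × 2.993 = 8599.
297 nM / 8599 = 0.0345 nM.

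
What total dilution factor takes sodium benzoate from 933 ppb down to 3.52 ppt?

2.65 × 10⁵

Factor = C₀/C_target = 933 ppb / 3.52 ppt = 2.65 × 10⁵.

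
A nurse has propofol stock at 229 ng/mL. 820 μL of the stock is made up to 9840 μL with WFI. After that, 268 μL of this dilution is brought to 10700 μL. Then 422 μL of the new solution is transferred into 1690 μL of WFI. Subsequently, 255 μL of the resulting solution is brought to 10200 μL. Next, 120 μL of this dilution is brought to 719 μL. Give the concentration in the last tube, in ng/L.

Overall dilution factor = 12 × 39.93 × 5.005 × 40 × 5.992 = 5.75 × 10⁵.
229 ng/mL / 5.75 × 10⁵ = 3.98 × 10⁻⁴ ng/mL = 0.398 ng/L.

0.398 ng/L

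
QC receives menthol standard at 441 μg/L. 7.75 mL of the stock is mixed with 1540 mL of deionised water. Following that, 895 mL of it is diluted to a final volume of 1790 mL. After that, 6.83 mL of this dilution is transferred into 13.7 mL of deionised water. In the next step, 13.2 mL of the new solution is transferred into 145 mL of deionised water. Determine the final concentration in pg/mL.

Overall dilution factor = 199.7 × 2 × 3.006 × 11.98 = 1.44 × 10⁴.
441 μg/L / 1.44 × 10⁴ = 0.0306 μg/L = 30.6 pg/mL.

30.6 pg/mL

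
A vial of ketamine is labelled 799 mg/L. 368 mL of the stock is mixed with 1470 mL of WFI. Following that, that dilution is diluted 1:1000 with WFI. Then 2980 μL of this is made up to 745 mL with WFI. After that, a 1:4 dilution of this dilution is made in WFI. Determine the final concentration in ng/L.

Overall dilution factor = 4.995 × 1000 × 250 × 4 = 4.99 × 10⁶.
799 mg/L / 4.99 × 10⁶ = 1.60 × 10⁻⁴ mg/L = 160 ng/L.

160 ng/L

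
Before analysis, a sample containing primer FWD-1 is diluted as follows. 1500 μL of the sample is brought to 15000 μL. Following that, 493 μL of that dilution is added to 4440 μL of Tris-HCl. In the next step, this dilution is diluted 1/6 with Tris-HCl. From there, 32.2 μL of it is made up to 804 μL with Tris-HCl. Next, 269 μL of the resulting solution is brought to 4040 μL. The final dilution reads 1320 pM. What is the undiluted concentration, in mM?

0.297 mM

Overall dilution factor = 10 × 10.01 × 6 × 24.97 × 15.02 = 2.25 × 10⁵.
Original = 1320 pM × 2.25 × 10⁵ = 2.97 × 10⁸ pM = 0.297 mM.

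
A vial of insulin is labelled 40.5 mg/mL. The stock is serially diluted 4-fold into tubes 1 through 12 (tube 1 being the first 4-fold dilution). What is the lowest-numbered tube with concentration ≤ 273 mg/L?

Tube n has concentration 40.5 mg/mL / 4ⁿ.
Need 4ⁿ ≥ 40.5 mg/mL / 273 mg/L = 148, so n ≥ 3.61.
First such tube: n = 4.

tube 4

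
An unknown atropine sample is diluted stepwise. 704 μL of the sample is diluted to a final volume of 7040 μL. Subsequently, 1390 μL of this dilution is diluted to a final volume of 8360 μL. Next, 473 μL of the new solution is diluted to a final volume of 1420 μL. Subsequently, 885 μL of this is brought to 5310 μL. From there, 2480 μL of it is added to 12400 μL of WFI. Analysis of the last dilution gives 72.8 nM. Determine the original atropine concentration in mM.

0.473 mM

Overall dilution factor = 10 × 6.014 × 3.002 × 6 × 6 = 6500.
Original = 72.8 nM × 6500 = 4.73 × 10⁵ nM = 0.473 mM.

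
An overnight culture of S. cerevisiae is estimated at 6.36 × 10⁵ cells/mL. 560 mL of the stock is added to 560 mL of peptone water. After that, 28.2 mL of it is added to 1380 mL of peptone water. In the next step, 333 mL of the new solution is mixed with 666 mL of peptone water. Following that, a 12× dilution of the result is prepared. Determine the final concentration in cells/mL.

Overall dilution factor = 2 × 49.94 × 3 × 12 = 3595.
6.36 × 10⁵ cells/mL / 3595 = 177 cells/mL.

177 cells/mL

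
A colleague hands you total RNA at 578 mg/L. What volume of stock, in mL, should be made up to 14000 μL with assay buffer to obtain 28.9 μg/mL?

28.9 μg/mL = 28.9 mg/L.
V₁ = C₂V₂/C₁ = 28.9 × 14000 / 578 = 700 μL = 0.700 mL.

0.700 mL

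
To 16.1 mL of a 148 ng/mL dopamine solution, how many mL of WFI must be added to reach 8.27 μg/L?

8.27 μg/L = 8.27 ng/mL.
V₂ = C₁V₁/C₂ = 148 × 16.1 / 8.27 = 288 mL.
Diluent to add = V₂ − V₁ = 288 − 16.1 = 272 mL.

272 mL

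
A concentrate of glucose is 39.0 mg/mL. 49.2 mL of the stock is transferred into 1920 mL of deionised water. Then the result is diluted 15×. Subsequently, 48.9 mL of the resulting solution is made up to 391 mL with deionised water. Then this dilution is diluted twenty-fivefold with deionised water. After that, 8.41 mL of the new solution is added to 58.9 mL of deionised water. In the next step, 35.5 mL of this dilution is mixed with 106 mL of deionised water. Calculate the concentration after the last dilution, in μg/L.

Overall dilution factor = 40.02 × 15 × 7.996 × 25 × 8.004 × 3.986 = 3.83 × 10⁶.
39.0 mg/mL / 3.83 × 10⁶ = 1.02 × 10⁻⁵ mg/mL = 10.2 μg/L.

10.2 μg/L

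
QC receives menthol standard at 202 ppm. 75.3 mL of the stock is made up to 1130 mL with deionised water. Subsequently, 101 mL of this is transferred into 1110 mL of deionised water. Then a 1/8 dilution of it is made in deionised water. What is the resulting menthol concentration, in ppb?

140 ppb

Overall dilution factor = 15.01 × 11.99 × 8 = 1439.
202 ppm / 1439 = 0.140 ppm = 140 ppb.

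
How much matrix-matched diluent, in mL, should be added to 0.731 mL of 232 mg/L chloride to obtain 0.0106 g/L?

15.3 mL

0.0106 g/L = 10.6 mg/L.
V₂ = C₁V₁/C₂ = 232 × 0.731 / 10.6 = 16.0 mL.
Diluent to add = V₂ − V₁ = 16.0 − 0.731 = 15.3 mL.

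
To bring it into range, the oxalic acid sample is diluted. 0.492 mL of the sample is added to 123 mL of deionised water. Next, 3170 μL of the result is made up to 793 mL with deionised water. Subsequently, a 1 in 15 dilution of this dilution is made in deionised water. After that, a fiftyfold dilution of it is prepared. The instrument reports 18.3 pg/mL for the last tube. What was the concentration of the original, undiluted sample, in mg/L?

Overall dilution factor = 251 × 250.2 × 15 × 50 = 4.71 × 10⁷.
Original = 18.3 pg/mL × 4.71 × 10⁷ = 8.62 × 10⁸ pg/mL = 862 mg/L.

862 mg/L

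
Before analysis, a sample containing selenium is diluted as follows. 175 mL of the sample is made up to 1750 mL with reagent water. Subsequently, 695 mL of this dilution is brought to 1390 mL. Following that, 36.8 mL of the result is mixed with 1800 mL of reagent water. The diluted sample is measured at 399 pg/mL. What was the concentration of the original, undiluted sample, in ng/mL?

Overall dilution factor = 10 × 2 × 49.91 = 998.
Original = 399 pg/mL × 998 = 3.98 × 10⁵ pg/mL = 398 ng/mL.

398 ng/mL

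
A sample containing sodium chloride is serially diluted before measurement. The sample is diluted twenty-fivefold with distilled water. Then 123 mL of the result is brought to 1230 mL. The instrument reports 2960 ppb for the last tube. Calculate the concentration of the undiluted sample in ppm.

740 ppm

Overall dilution factor = 25 × 10 = 250.
Original = 2960 ppb × 250 = 7.40 × 10⁵ ppb = 740 ppm.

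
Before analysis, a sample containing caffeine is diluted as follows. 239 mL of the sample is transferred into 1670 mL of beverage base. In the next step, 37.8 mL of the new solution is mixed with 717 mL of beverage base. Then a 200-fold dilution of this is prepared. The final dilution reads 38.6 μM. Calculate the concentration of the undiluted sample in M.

Overall dilution factor = 7.987 × 19.97 × 200 = 3.19 × 10⁴.
Original = 38.6 μM × 3.19 × 10⁴ = 1.23 × 10⁶ μM = 1.23 M.

1.23 M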